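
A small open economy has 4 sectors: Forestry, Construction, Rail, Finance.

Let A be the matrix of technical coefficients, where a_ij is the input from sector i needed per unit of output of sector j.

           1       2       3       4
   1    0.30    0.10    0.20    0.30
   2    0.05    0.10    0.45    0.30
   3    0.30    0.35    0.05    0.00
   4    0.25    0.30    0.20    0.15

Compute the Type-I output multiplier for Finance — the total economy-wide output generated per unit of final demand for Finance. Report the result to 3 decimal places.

I − A =
  [   0.70    -0.10    -0.20    -0.30]
  [  -0.05     0.90    -0.45    -0.30]
  [  -0.30    -0.35     0.95     0.00]
  [  -0.25    -0.30    -0.20     0.85]
Compute the cofactors C_ij = (−1)^(i+j)·(3×3 minor ij) of I−A; the adjugate is their transpose:
adj(I−A) = Cᵀ =
  [ 0.486375   0.246750   0.273750   0.258750]
  [ 0.244375   0.425000   0.302500   0.236250]
  [ 0.243625   0.234500   0.388750   0.168750]
  [ 0.286625   0.277750   0.278750   0.412500]
det(I−A) = Σ_j (I−A)_1j·C_1j = (0.70)(0.486375) + (-0.10)(0.244375) + (-0.20)(0.243625) + (-0.30)(0.286625) = 0.1813125
(I − A)⁻¹ = adj(I−A) / det(I−A) ≈
  [   2.6825     1.3609     1.5098     1.4271]
  [   1.3478     2.3440     1.6684     1.3030]
  [   1.3437     1.2933     2.1441     0.9307]
  [   1.5808     1.5319     1.5374     2.2751]
The output multiplier for sector j is the column-j sum of the Leontief inverse (I − A)⁻¹ = adj(I−A) / det(I−A).
Column 4 of adj(I−A): (0.258750, 0.236250, 0.168750, 0.412500); det(I−A) = 0.1813125.
m_4 = (0.258750 + 0.236250 + 0.168750 + 0.412500) / 0.1813125 = 1.07625 / 0.1813125 ≈ 5.936.

m_4 = 5.936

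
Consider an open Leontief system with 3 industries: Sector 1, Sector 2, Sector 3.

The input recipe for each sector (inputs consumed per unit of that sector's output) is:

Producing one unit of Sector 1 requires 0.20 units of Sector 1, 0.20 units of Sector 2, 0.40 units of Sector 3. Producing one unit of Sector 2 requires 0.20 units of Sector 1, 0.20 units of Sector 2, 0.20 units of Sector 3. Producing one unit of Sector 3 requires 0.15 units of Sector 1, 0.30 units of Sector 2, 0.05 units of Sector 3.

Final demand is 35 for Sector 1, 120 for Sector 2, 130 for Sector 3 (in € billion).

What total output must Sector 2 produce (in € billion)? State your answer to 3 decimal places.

x_2 = 292.680

I − A =
  [   0.80    -0.20    -0.15]
  [  -0.20     0.80    -0.30]
  [  -0.40    -0.20     0.95]
Cofactors of I−A, C_ij = (−1)^(i+j)·(minor ij) (rows/columns in the sector order above):
  C_11 = (0.80)(0.95) − (-0.30)(-0.20) = 0.7000
  C_12 = −[(-0.20)(0.95) − (-0.30)(-0.40)] = 0.3100
  C_13 = (-0.20)(-0.20) − (0.80)(-0.40) = 0.3600
  C_21 = −[(-0.20)(0.95) − (-0.15)(-0.20)] = 0.2200
  C_22 = (0.80)(0.95) − (-0.15)(-0.40) = 0.7000
  C_23 = −[(0.80)(-0.20) − (-0.20)(-0.40)] = 0.2400
  C_31 = (-0.20)(-0.30) − (-0.15)(0.80) = 0.1800
  C_32 = −[(0.80)(-0.30) − (-0.15)(-0.20)] = 0.2700
  C_33 = (0.80)(0.80) − (-0.20)(-0.20) = 0.6000
det(I−A) = Σ_j (I−A)_1j·C_1j = (0.80)(0.7000) + (-0.20)(0.3100) + (-0.15)(0.3600) = 0.4440
adj(I−A) = Cᵀ =
  [ 0.7000   0.2200   0.1800]
  [ 0.3100   0.7000   0.2700]
  [ 0.3600   0.2400   0.6000]
(I − A)⁻¹ = adj(I−A) / det(I−A) ≈
  [   1.5766     0.4955     0.4054]
  [   0.6982     1.5766     0.6081]
  [   0.8108     0.5405     1.3514]
x = (I − A)⁻¹ d = adj(I−A)·d / det(I−A), with det(I−A) = 0.4440:
  x_1 = (0.7000·35 + 0.2200·120 + 0.1800·130) / 0.4440 = 74.30 / 0.4440 ≈ 167.342
  x_2 = (0.3100·35 + 0.7000·120 + 0.2700·130) / 0.4440 = 129.95 / 0.4440 ≈ 292.680
  x_3 = (0.3600·35 + 0.2400·120 + 0.6000·130) / 0.4440 = 119.40 / 0.4440 ≈ 268.919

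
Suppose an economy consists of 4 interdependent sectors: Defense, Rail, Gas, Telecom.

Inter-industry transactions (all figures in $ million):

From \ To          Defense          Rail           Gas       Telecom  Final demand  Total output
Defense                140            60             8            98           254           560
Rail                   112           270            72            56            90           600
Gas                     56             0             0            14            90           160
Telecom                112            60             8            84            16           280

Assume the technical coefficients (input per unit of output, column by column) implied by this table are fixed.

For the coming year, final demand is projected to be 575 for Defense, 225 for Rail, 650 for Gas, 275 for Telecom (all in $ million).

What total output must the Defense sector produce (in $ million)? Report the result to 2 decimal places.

x_1 = 1708.54

Technical coefficients a_ij = z_ij / X_j:
  a_11 = 140/560 = 0.25, a_21 = 112/560 = 0.20, a_31 = 56/560 = 0.10, a_41 = 112/560 = 0.20
  a_12 = 60/600 = 0.10, a_22 = 270/600 = 0.45, a_32 = 0/600 = 0.00, a_42 = 60/600 = 0.10
  a_13 = 8/160 = 0.05, a_23 = 72/160 = 0.45, a_33 = 0/160 = 0.00, a_43 = 8/160 = 0.05
  a_14 = 98/280 = 0.35, a_24 = 56/280 = 0.20, a_34 = 14/280 = 0.05, a_44 = 84/280 = 0.30
I − A =
  [   0.75    -0.10    -0.05    -0.35]
  [  -0.20     0.55    -0.45    -0.20]
  [  -0.10     0.00     1.00    -0.05]
  [  -0.20    -0.10    -0.05     0.70]
Compute the cofactors C_ij = (−1)^(i+j)·(3×3 minor ij) of I−A; the adjugate is their transpose:
adj(I−A) = Cᵀ =
  [ 0.361375   0.105000   0.076125   0.216125]
  [ 0.216500   0.447375   0.224750   0.252125]
  [ 0.043000   0.015250   0.210250   0.040875]
  [ 0.137250   0.095000   0.068875   0.385250]
det(I−A) = Σ_j (I−A)_1j·C_1j = (0.75)(0.361375) + (-0.10)(0.216500) + (-0.05)(0.043000) + (-0.35)(0.137250) = 0.19919375
(I − A)⁻¹ = adj(I−A) / det(I−A) ≈
  [   1.8142     0.5271     0.3822     1.0850]
  [   1.0869     2.2459     1.1283     1.2657]
  [   0.2159     0.0766     1.0555     0.2052]
  [   0.6890     0.4769     0.3458     1.9340]
x = (I − A)⁻¹ d = adj(I−A)·d / det(I−A), with det(I−A) = 0.19919375:
  x_1 = (0.361375·575 + 0.105000·225 + 0.076125·650 + 0.216125·275) / 0.19919375 = 340.33125 / 0.19919375 ≈ 1708.54
  x_2 = (0.216500·575 + 0.447375·225 + 0.224750·650 + 0.252125·275) / 0.19919375 = 440.56875 / 0.19919375 ≈ 2211.76
  x_3 = (0.043000·575 + 0.015250·225 + 0.210250·650 + 0.040875·275) / 0.19919375 = 176.059375 / 0.19919375 ≈ 883.86
  x_4 = (0.137250·575 + 0.095000·225 + 0.068875·650 + 0.385250·275) / 0.19919375 = 251.00625 / 0.19919375 ≈ 1260.11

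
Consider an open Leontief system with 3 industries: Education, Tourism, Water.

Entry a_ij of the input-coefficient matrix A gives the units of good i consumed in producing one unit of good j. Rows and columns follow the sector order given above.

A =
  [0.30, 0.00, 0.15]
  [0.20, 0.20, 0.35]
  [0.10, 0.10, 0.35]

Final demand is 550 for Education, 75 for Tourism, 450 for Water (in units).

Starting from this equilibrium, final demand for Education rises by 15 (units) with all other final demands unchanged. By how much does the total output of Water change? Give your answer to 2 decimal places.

Δx_3 = 4.62

I − A =
  [   0.70     0.00    -0.15]
  [  -0.20     0.80    -0.35]
  [  -0.10    -0.10     0.65]
Cofactors of I−A, C_ij = (−1)^(i+j)·(minor ij) (rows/columns in the sector order above):
  C_11 = (0.80)(0.65) − (-0.35)(-0.10) = 0.4850
  C_12 = −[(-0.20)(0.65) − (-0.35)(-0.10)] = 0.1650
  C_13 = (-0.20)(-0.10) − (0.80)(-0.10) = 0.1000
  C_21 = −[(0.00)(0.65) − (-0.15)(-0.10)] = 0.0150
  C_22 = (0.70)(0.65) − (-0.15)(-0.10) = 0.4400
  C_23 = −[(0.70)(-0.10) − (0.00)(-0.10)] = 0.0700
  C_31 = (0.00)(-0.35) − (-0.15)(0.80) = 0.1200
  C_32 = −[(0.70)(-0.35) − (-0.15)(-0.20)] = 0.2750
  C_33 = (0.70)(0.80) − (0.00)(-0.20) = 0.5600
det(I−A) = Σ_j (I−A)_1j·C_1j = (0.70)(0.4850) + (0.00)(0.1650) + (-0.15)(0.1000) = 0.3245
adj(I−A) = Cᵀ =
  [ 0.4850   0.0150   0.1200]
  [ 0.1650   0.4400   0.2750]
  [ 0.1000   0.0700   0.5600]
(I − A)⁻¹ = adj(I−A) / det(I−A) ≈
  [   1.4946     0.0462     0.3698]
  [   0.5085     1.3559     0.8475]
  [   0.3082     0.2157     1.7257]
Δx = (I − A)⁻¹ Δd with Δd having +15 in the Education component and 0 elsewhere.
So Δx_3 = L_31 · (+15), where L_31 = adj(I−A)_31 / det(I−A) = 0.1000 / 0.3245.
Δx_3 = 0.1000 × (+15) / 0.3245 = 1.50 / 0.3245 ≈ 4.62.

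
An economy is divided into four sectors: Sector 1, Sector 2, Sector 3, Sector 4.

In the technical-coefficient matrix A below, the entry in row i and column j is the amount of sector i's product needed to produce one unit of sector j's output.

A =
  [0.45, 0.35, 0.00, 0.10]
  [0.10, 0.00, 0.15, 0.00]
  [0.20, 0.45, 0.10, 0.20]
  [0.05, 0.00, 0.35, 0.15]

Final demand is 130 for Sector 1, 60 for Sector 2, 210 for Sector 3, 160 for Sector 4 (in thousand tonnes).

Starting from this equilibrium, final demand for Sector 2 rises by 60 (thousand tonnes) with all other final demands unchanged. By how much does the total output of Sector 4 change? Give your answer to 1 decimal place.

Δx_4 = 25.0

I − A =
  [   0.55    -0.35     0.00    -0.10]
  [  -0.10     1.00    -0.15     0.00]
  [  -0.20    -0.45     0.90    -0.20]
  [  -0.05     0.00    -0.35     0.85]
Compute the cofactors C_ij = (−1)^(i+j)·(3×3 minor ij) of I−A; the adjugate is their transpose:
adj(I−A) = Cᵀ =
  [ 0.637625   0.259000   0.079625   0.093750]
  [ 0.096500   0.370750   0.072875   0.028500]
  [ 0.218250   0.271125   0.432750   0.127500]
  [ 0.127375   0.126875   0.182875   0.415875]
det(I−A) = Σ_j (I−A)_1j·C_1j = (0.55)(0.637625) + (-0.35)(0.096500) + (0.00)(0.218250) + (-0.10)(0.127375) = 0.30418125
(I − A)⁻¹ = adj(I−A) / det(I−A) ≈
  [   2.0962     0.8515     0.2618     0.3082]
  [   0.3172     1.2188     0.2396     0.0937]
  [   0.7175     0.8913     1.4227     0.4192]
  [   0.4187     0.4171     0.6012     1.3672]
Δx = (I − A)⁻¹ Δd with Δd having +60 in the Sector 2 component and 0 elsewhere.
So Δx_4 = L_42 · (+60), where L_42 = adj(I−A)_42 / det(I−A) = 0.126875 / 0.30418125.
Δx_4 = 0.126875 × (+60) / 0.30418125 = 7.6125 / 0.30418125 ≈ 25.0.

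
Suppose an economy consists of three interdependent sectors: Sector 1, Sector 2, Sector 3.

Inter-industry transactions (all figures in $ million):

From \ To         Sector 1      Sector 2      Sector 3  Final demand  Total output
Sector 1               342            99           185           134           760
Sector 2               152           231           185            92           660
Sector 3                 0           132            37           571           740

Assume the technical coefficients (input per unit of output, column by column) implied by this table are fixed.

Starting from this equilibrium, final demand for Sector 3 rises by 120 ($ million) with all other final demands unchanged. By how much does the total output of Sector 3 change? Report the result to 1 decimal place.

Δx_3 = 143.6

Technical coefficients a_ij = z_ij / X_j:
  a_11 = 342/760 = 0.45, a_21 = 152/760 = 0.20, a_31 = 0/760 = 0.00
  a_12 = 99/660 = 0.15, a_22 = 231/660 = 0.35, a_32 = 132/660 = 0.20
  a_13 = 185/740 = 0.25, a_23 = 185/740 = 0.25, a_33 = 37/740 = 0.05
I − A =
  [   0.55    -0.15    -0.25]
  [  -0.20     0.65    -0.25]
  [   0.00    -0.20     0.95]
Cofactors of I−A, C_ij = (−1)^(i+j)·(minor ij) (rows/columns in the sector order above):
  C_11 = (0.65)(0.95) − (-0.25)(-0.20) = 0.5675
  C_12 = −[(-0.20)(0.95) − (-0.25)(0.00)] = 0.1900
  C_13 = (-0.20)(-0.20) − (0.65)(0.00) = 0.0400
  C_21 = −[(-0.15)(0.95) − (-0.25)(-0.20)] = 0.1925
  C_22 = (0.55)(0.95) − (-0.25)(0.00) = 0.5225
  C_23 = −[(0.55)(-0.20) − (-0.15)(0.00)] = 0.1100
  C_31 = (-0.15)(-0.25) − (-0.25)(0.65) = 0.2000
  C_32 = −[(0.55)(-0.25) − (-0.25)(-0.20)] = 0.1875
  C_33 = (0.55)(0.65) − (-0.15)(-0.20) = 0.3275
det(I−A) = Σ_j (I−A)_1j·C_1j = (0.55)(0.5675) + (-0.15)(0.1900) + (-0.25)(0.0400) = 0.273625
adj(I−A) = Cᵀ =
  [ 0.5675   0.1925   0.2000]
  [ 0.1900   0.5225   0.1875]
  [ 0.0400   0.1100   0.3275]
(I − A)⁻¹ = adj(I−A) / det(I−A) ≈
  [   2.0740     0.7035     0.7309]
  [   0.6944     1.9095     0.6852]
  [   0.1462     0.4020     1.1969]
Δx = (I − A)⁻¹ Δd with Δd having +120 in the Sector 3 component and 0 elsewhere.
So Δx_3 = L_33 · (+120), where L_33 = adj(I−A)_33 / det(I−A) = 0.3275 / 0.273625.
Δx_3 = 0.3275 × (+120) / 0.273625 = 39.30 / 0.273625 ≈ 143.6.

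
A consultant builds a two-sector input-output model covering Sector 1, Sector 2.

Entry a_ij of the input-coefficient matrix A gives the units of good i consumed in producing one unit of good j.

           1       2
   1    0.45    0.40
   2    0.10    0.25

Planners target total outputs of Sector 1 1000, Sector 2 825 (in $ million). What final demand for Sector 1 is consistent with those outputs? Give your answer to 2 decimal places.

d_1 = 220.00

I − A =
  [   0.55    -0.40]
  [  -0.10     0.75]
d = (I − A) x:
  d_1 = (+0.55)·1000 + (-0.40)·825 = 220.00
  d_2 = (-0.10)·1000 + (+0.75)·825 = 518.75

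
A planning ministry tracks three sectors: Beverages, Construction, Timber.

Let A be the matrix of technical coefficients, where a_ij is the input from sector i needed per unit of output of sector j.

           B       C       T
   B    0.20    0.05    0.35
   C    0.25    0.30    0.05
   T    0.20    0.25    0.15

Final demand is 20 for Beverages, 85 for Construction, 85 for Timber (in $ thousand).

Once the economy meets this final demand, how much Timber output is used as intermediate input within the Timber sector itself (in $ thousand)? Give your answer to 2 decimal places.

z_TT = 26.73

I − A =
  [   0.80    -0.05    -0.35]
  [  -0.25     0.70    -0.05]
  [  -0.20    -0.25     0.85]
Cofactors of I−A, C_ij = (−1)^(i+j)·(minor ij) (rows/columns in the sector order above):
  C_11 = (0.70)(0.85) − (-0.05)(-0.25) = 0.5825
  C_12 = −[(-0.25)(0.85) − (-0.05)(-0.20)] = 0.2225
  C_13 = (-0.25)(-0.25) − (0.70)(-0.20) = 0.2025
  C_21 = −[(-0.05)(0.85) − (-0.35)(-0.25)] = 0.1300
  C_22 = (0.80)(0.85) − (-0.35)(-0.20) = 0.6100
  C_23 = −[(0.80)(-0.25) − (-0.05)(-0.20)] = 0.2100
  C_31 = (-0.05)(-0.05) − (-0.35)(0.70) = 0.2475
  C_32 = −[(0.80)(-0.05) − (-0.35)(-0.25)] = 0.1275
  C_33 = (0.80)(0.70) − (-0.05)(-0.25) = 0.5475
det(I−A) = Σ_j (I−A)_1j·C_1j = (0.80)(0.5825) + (-0.05)(0.2225) + (-0.35)(0.2025) = 0.3840
adj(I−A) = Cᵀ =
  [ 0.5825   0.1300   0.2475]
  [ 0.2225   0.6100   0.1275]
  [ 0.2025   0.2100   0.5475]
(I − A)⁻¹ = adj(I−A) / det(I−A) ≈
  [   1.5169     0.3385     0.6445]
  [   0.5794     1.5885     0.3320]
  [   0.5273     0.5469     1.4258]
First solve x = (I − A)⁻¹ d = adj(I−A)·d / det(I−A); in particular x_T = (0.2025·20 + 0.2100·85 + 0.5475·85) / 0.3840 = 68.4375 / 0.3840 ≈ 178.2227.
Intermediate flow from T to T: z_TT = a_TT · x_T = 0.15 × 68.4375 / 0.3840 = 10.265625 / 0.3840 ≈ 26.73.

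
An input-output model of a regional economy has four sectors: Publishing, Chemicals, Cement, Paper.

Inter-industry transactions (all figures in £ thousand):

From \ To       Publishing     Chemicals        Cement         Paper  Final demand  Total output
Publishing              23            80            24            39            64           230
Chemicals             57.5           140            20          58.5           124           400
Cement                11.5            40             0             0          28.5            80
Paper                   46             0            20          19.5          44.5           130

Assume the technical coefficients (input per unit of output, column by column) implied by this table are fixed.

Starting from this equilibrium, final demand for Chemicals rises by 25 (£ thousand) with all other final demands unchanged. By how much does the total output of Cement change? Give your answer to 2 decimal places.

Technical coefficients a_ij = z_ij / X_j:
  a_11 = 23/230 = 0.10, a_21 = 57.5/230 = 0.25, a_31 = 11.5/230 = 0.05, a_41 = 46/230 = 0.20
  a_12 = 80/400 = 0.20, a_22 = 140/400 = 0.35, a_32 = 40/400 = 0.10, a_42 = 0/400 = 0.00
  a_13 = 24/80 = 0.30, a_23 = 20/80 = 0.25, a_33 = 0/80 = 0.00, a_43 = 20/80 = 0.25
  a_14 = 39/130 = 0.30, a_24 = 58.5/130 = 0.45, a_34 = 0/130 = 0.00, a_44 = 19.5/130 = 0.15
I − A =
  [   0.90    -0.20    -0.30    -0.30]
  [  -0.25     0.65    -0.25    -0.45]
  [  -0.05    -0.10     1.00     0.00]
  [  -0.20     0.00    -0.25     0.85]
Compute the cofactors C_ij = (−1)^(i+j)·(3×3 minor ij) of I−A; the adjugate is their transpose:
adj(I−A) = Cᵀ =
  [ 0.520000   0.203000   0.279500   0.291000]
  [ 0.318750   0.688500   0.387000   0.477000]
  [ 0.057875   0.079000   0.397750   0.062250]
  [ 0.139375   0.071000   0.182750   0.492750]
det(I−A) = Σ_j (I−A)_1j·C_1j = (0.90)(0.520000) + (-0.20)(0.318750) + (-0.30)(0.057875) + (-0.30)(0.139375) = 0.345075
(I − A)⁻¹ = adj(I−A) / det(I−A) ≈
  [   1.5069     0.5883     0.8100     0.8433]
  [   0.9237     1.9952     1.1215     1.3823]
  [   0.1677     0.2289     1.1526     0.1804]
  [   0.4039     0.2058     0.5296     1.4280]
Δx = (I − A)⁻¹ Δd with Δd having +25 in the Chemicals component and 0 elsewhere.
So Δx_3 = L_32 · (+25), where L_32 = adj(I−A)_32 / det(I−A) = 0.079000 / 0.345075.
Δx_3 = 0.079000 × (+25) / 0.345075 = 1.975 / 0.345075 ≈ 5.72.

Δx_3 = 5.72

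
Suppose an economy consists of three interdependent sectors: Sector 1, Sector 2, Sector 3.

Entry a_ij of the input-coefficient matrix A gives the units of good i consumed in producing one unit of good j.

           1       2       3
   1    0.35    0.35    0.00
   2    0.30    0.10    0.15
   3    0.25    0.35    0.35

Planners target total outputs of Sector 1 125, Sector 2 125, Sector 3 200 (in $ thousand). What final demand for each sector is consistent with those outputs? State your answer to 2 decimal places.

d_1 = 37.50, d_2 = 45.00, d_3 = 55.00

I − A =
  [   0.65    -0.35     0.00]
  [  -0.30     0.90    -0.15]
  [  -0.25    -0.35     0.65]
d = (I − A) x:
  d_1 = (+0.65)·125 + (-0.35)·125 + (+0.00)·200 = 37.50
  d_2 = (-0.30)·125 + (+0.90)·125 + (-0.15)·200 = 45.00
  d_3 = (-0.25)·125 + (-0.35)·125 + (+0.65)·200 = 55.00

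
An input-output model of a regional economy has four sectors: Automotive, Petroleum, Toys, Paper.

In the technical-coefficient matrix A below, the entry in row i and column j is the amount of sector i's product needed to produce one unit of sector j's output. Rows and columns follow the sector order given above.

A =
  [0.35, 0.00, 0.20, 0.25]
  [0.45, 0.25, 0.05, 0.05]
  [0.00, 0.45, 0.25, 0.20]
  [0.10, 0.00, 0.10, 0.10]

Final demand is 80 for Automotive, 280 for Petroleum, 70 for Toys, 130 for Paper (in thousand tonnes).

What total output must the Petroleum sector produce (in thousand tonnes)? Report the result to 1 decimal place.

I − A =
  [   0.65     0.00    -0.20    -0.25]
  [  -0.45     0.75    -0.05    -0.05]
  [   0.00    -0.45     0.75    -0.20]
  [  -0.10     0.00    -0.10     0.90]
Compute the cofactors C_ij = (−1)^(i+j)·(3×3 minor ij) of I−A; the adjugate is their transpose:
adj(I−A) = Cᵀ =
  [ 0.46875   0.09225   0.15375   0.16950]
  [ 0.29950   0.40300   0.12450   0.13325]
  [ 0.19950   0.25200   0.42000   0.16275]
  [ 0.07425   0.03825   0.06375   0.31050]
det(I−A) = Σ_j (I−A)_1j·C_1j = (0.65)(0.46875) + (0.00)(0.29950) + (-0.20)(0.19950) + (-0.25)(0.07425) = 0.246225
(I − A)⁻¹ = adj(I−A) / det(I−A) ≈
  [   1.9037     0.3747     0.6244     0.6884]
  [   1.2164     1.6367     0.5056     0.5412]
  [   0.8102     1.0235     1.7058     0.6610]
  [   0.3016     0.1553     0.2589     1.2610]
x = (I − A)⁻¹ d = adj(I−A)·d / det(I−A), with det(I−A) = 0.246225:
  x_1 = (0.46875·80 + 0.09225·280 + 0.15375·70 + 0.16950·130) / 0.246225 = 96.1275 / 0.246225 ≈ 390.4
  x_2 = (0.29950·80 + 0.40300·280 + 0.12450·70 + 0.13325·130) / 0.246225 = 162.8375 / 0.246225 ≈ 661.3
  x_3 = (0.19950·80 + 0.25200·280 + 0.42000·70 + 0.16275·130) / 0.246225 = 137.0775 / 0.246225 ≈ 556.7
  x_4 = (0.07425·80 + 0.03825·280 + 0.06375·70 + 0.31050·130) / 0.246225 = 61.4775 / 0.246225 ≈ 249.7

x_2 = 661.3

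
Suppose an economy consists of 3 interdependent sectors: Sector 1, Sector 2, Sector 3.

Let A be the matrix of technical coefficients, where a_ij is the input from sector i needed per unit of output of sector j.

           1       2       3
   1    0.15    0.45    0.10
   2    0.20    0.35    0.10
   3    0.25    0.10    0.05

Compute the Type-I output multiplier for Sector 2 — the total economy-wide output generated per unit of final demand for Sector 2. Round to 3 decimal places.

I − A =
  [   0.85    -0.45    -0.10]
  [  -0.20     0.65    -0.10]
  [  -0.25    -0.10     0.95]
Cofactors of I−A, C_ij = (−1)^(i+j)·(minor ij) (rows/columns in the sector order above):
  C_11 = (0.65)(0.95) − (-0.10)(-0.10) = 0.6075
  C_12 = −[(-0.20)(0.95) − (-0.10)(-0.25)] = 0.2150
  C_13 = (-0.20)(-0.10) − (0.65)(-0.25) = 0.1825
  C_21 = −[(-0.45)(0.95) − (-0.10)(-0.10)] = 0.4375
  C_22 = (0.85)(0.95) − (-0.10)(-0.25) = 0.7825
  C_23 = −[(0.85)(-0.10) − (-0.45)(-0.25)] = 0.1975
  C_31 = (-0.45)(-0.10) − (-0.10)(0.65) = 0.1100
  C_32 = −[(0.85)(-0.10) − (-0.10)(-0.20)] = 0.1050
  C_33 = (0.85)(0.65) − (-0.45)(-0.20) = 0.4625
det(I−A) = Σ_j (I−A)_1j·C_1j = (0.85)(0.6075) + (-0.45)(0.2150) + (-0.10)(0.1825) = 0.401375
adj(I−A) = Cᵀ =
  [ 0.6075   0.4375   0.1100]
  [ 0.2150   0.7825   0.1050]
  [ 0.1825   0.1975   0.4625]
(I − A)⁻¹ = adj(I−A) / det(I−A) ≈
  [   1.5135     1.0900     0.2741]
  [   0.5357     1.9495     0.2616]
  [   0.4547     0.4921     1.1523]
The output multiplier for sector j is the column-j sum of the Leontief inverse (I − A)⁻¹ = adj(I−A) / det(I−A).
Column 2 of adj(I−A): (0.4375, 0.7825, 0.1975); det(I−A) = 0.401375.
m_2 = (0.4375 + 0.7825 + 0.1975) / 0.401375 = 1.4175 / 0.401375 ≈ 3.532.

m_2 = 3.532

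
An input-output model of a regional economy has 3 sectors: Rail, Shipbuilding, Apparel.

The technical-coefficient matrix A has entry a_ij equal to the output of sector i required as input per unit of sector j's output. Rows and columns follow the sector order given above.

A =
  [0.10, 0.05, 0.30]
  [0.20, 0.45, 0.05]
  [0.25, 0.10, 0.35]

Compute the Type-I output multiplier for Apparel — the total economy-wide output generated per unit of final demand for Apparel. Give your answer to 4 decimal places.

I − A =
  [   0.90    -0.05    -0.30]
  [  -0.20     0.55    -0.05]
  [  -0.25    -0.10     0.65]
Cofactors of I−A, C_ij = (−1)^(i+j)·(minor ij) (rows/columns in the sector order above):
  C_11 = (0.55)(0.65) − (-0.05)(-0.10) = 0.3525
  C_12 = −[(-0.20)(0.65) − (-0.05)(-0.25)] = 0.1425
  C_13 = (-0.20)(-0.10) − (0.55)(-0.25) = 0.1575
  C_21 = −[(-0.05)(0.65) − (-0.30)(-0.10)] = 0.0625
  C_22 = (0.90)(0.65) − (-0.30)(-0.25) = 0.5100
  C_23 = −[(0.90)(-0.10) − (-0.05)(-0.25)] = 0.1025
  C_31 = (-0.05)(-0.05) − (-0.30)(0.55) = 0.1675
  C_32 = −[(0.90)(-0.05) − (-0.30)(-0.20)] = 0.1050
  C_33 = (0.90)(0.55) − (-0.05)(-0.20) = 0.4850
det(I−A) = Σ_j (I−A)_1j·C_1j = (0.90)(0.3525) + (-0.05)(0.1425) + (-0.30)(0.1575) = 0.262875
adj(I−A) = Cᵀ =
  [ 0.3525   0.0625   0.1675]
  [ 0.1425   0.5100   0.1050]
  [ 0.1575   0.1025   0.4850]
(I − A)⁻¹ = adj(I−A) / det(I−A) ≈
  [   1.34094     0.23776     0.63718]
  [   0.54208     1.94009     0.39943]
  [   0.59914     0.38992     1.84498]
The output multiplier for sector j is the column-j sum of the Leontief inverse (I − A)⁻¹ = adj(I−A) / det(I−A).
Column A of adj(I−A): (0.1675, 0.1050, 0.4850); det(I−A) = 0.262875.
m_A = (0.1675 + 0.1050 + 0.4850) / 0.262875 = 0.7575 / 0.262875 ≈ 2.8816.

m_A = 2.8816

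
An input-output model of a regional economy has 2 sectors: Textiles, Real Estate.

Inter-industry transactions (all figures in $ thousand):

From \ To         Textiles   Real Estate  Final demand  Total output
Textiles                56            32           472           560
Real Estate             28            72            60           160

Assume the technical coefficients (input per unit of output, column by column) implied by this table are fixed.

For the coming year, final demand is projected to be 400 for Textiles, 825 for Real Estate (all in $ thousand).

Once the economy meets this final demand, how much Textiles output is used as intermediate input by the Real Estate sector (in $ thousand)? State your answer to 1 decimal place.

z_12 = 314.4

Technical coefficients a_ij = z_ij / X_j:
  a_11 = 56/560 = 0.10, a_21 = 28/560 = 0.05
  a_12 = 32/160 = 0.20, a_22 = 72/160 = 0.45
I − A =
  [   0.90    -0.20]
  [  -0.05     0.55]
det(I−A) = (0.90)(0.55) − (-0.20)(-0.05) = 0.4850
adj(I−A) = [[0.55, 0.20], [0.05, 0.90]]
(I − A)⁻¹ = adj(I−A) / det(I−A) ≈
  [   1.1340     0.4124]
  [   0.1031     1.8557]
First solve x = (I − A)⁻¹ d = adj(I−A)·d / det(I−A); in particular x_2 = (0.05·400 + 0.90·825) / 0.4850 = 762.50 / 0.4850 ≈ 1572.165.
Intermediate flow from 1 to 2: z_12 = a_12 · x_2 = 0.20 × 762.50 / 0.4850 = 152.50 / 0.4850 ≈ 314.4.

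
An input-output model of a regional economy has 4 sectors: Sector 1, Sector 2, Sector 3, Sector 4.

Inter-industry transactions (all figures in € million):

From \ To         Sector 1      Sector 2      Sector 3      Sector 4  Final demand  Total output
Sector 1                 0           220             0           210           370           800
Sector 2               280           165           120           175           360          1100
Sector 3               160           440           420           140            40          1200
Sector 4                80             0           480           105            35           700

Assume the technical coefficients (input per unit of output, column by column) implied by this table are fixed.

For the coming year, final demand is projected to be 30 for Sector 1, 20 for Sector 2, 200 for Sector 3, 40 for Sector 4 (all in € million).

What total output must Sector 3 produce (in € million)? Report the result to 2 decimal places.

x_3 = 679.42

Technical coefficients a_ij = z_ij / X_j:
  a_11 = 0/800 = 0.00, a_21 = 280/800 = 0.35, a_31 = 160/800 = 0.20, a_41 = 80/800 = 0.10
  a_12 = 220/1100 = 0.20, a_22 = 165/1100 = 0.15, a_32 = 440/1100 = 0.40, a_42 = 0/1100 = 0.00
  a_13 = 0/1200 = 0.00, a_23 = 120/1200 = 0.10, a_33 = 420/1200 = 0.35, a_43 = 480/1200 = 0.40
  a_14 = 210/700 = 0.30, a_24 = 175/700 = 0.25, a_34 = 140/700 = 0.20, a_44 = 105/700 = 0.15
I − A =
  [   1.00    -0.20     0.00    -0.30]
  [  -0.35     0.85    -0.10    -0.25]
  [  -0.20    -0.40     0.65    -0.20]
  [  -0.10     0.00    -0.40     0.85]
Compute the cofactors C_ij = (−1)^(i+j)·(3×3 minor ij) of I−A; the adjugate is their transpose:
adj(I−A) = Cᵀ =
  [ 0.327625   0.142500   0.139000   0.190250]
  [ 0.220625   0.429000   0.224000   0.256750]
  [ 0.290500   0.366000   0.632500   0.359000]
  [ 0.175250   0.189000   0.314000   0.463000]
det(I−A) = Σ_j (I−A)_1j·C_1j = (1.00)(0.327625) + (-0.20)(0.220625) + (0.00)(0.290500) + (-0.30)(0.175250) = 0.230925
(I − A)⁻¹ = adj(I−A) / det(I−A) ≈
  [   1.4188     0.6171     0.6019     0.8239]
  [   0.9554     1.8577     0.9700     1.1118]
  [   1.2580     1.5849     2.7390     1.5546]
  [   0.7589     0.8184     1.3597     2.0050]
x = (I − A)⁻¹ d = adj(I−A)·d / det(I−A), with det(I−A) = 0.230925:
  x_1 = (0.327625·30 + 0.142500·20 + 0.139000·200 + 0.190250·40) / 0.230925 = 48.08875 / 0.230925 ≈ 208.24
  x_2 = (0.220625·30 + 0.429000·20 + 0.224000·200 + 0.256750·40) / 0.230925 = 70.26875 / 0.230925 ≈ 304.29
  x_3 = (0.290500·30 + 0.366000·20 + 0.632500·200 + 0.359000·40) / 0.230925 = 156.895 / 0.230925 ≈ 679.42
  x_4 = (0.175250·30 + 0.189000·20 + 0.314000·200 + 0.463000·40) / 0.230925 = 90.3575 / 0.230925 ≈ 391.29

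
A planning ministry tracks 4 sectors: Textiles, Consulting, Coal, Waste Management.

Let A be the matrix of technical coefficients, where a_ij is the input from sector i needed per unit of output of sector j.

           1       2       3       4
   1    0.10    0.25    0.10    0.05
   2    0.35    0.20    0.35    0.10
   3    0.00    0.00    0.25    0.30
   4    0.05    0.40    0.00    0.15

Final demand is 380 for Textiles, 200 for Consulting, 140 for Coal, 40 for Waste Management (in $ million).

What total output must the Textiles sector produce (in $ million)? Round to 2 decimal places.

I − A =
  [   0.90    -0.25    -0.10    -0.05]
  [  -0.35     0.80    -0.35    -0.10]
  [   0.00     0.00     0.75    -0.30]
  [  -0.05    -0.40     0.00     0.85]
Compute the cofactors C_ij = (−1)^(i+j)·(3×3 minor ij) of I−A; the adjugate is their transpose:
adj(I−A) = Cᵀ =
  [ 0.438000   0.186375   0.145375   0.099000]
  [ 0.232125   0.570375   0.297125   0.185625]
  [ 0.054000   0.111750   0.491375   0.189750]
  [ 0.135000   0.279375   0.148375   0.474375]
det(I−A) = Σ_j (I−A)_1j·C_1j = (0.90)(0.438000) + (-0.25)(0.232125) + (-0.10)(0.054000) + (-0.05)(0.135000) = 0.32401875
(I − A)⁻¹ = adj(I−A) / det(I−A) ≈
  [   1.3518     0.5752     0.4487     0.3055]
  [   0.7164     1.7603     0.9170     0.5729]
  [   0.1667     0.3449     1.5165     0.5856]
  [   0.4166     0.8622     0.4579     1.4640]
x = (I − A)⁻¹ d = adj(I−A)·d / det(I−A), with det(I−A) = 0.32401875:
  x_1 = (0.438000·380 + 0.186375·200 + 0.145375·140 + 0.099000·40) / 0.32401875 = 228.0275 / 0.32401875 ≈ 703.75
  x_2 = (0.232125·380 + 0.570375·200 + 0.297125·140 + 0.185625·40) / 0.32401875 = 251.305 / 0.32401875 ≈ 775.59
  x_3 = (0.054000·380 + 0.111750·200 + 0.491375·140 + 0.189750·40) / 0.32401875 = 119.2525 / 0.32401875 ≈ 368.04
  x_4 = (0.135000·380 + 0.279375·200 + 0.148375·140 + 0.474375·40) / 0.32401875 = 146.9225 / 0.32401875 ≈ 453.44

x_1 = 703.75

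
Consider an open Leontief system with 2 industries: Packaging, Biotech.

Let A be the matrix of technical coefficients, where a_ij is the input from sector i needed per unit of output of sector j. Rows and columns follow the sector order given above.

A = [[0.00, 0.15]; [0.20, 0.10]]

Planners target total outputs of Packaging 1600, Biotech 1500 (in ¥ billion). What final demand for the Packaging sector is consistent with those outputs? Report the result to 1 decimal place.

d_P = 1375.0

I − A =
  [   1.00    -0.15]
  [  -0.20     0.90]
d = (I − A) x:
  d_P = (+1.00)·1600 + (-0.15)·1500 = 1375.0
  d_B = (-0.20)·1600 + (+0.90)·1500 = 1030.0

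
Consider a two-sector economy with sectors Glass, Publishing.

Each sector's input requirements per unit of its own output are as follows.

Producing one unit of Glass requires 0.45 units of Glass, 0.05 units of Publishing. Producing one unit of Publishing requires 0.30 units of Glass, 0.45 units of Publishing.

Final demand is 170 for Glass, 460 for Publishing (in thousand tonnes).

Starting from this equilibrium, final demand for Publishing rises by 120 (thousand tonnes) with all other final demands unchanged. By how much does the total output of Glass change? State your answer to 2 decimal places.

Δx_G = 125.22

I − A =
  [   0.55    -0.30]
  [  -0.05     0.55]
det(I−A) = (0.55)(0.55) − (-0.30)(-0.05) = 0.2875
adj(I−A) = [[0.55, 0.30], [0.05, 0.55]]
(I − A)⁻¹ = adj(I−A) / det(I−A) ≈
  [   1.9130     1.0435]
  [   0.1739     1.9130]
Δx = (I − A)⁻¹ Δd with Δd having +120 in the Publishing component and 0 elsewhere.
So Δx_G = L_GP · (+120), where L_GP = adj(I−A)_GP / det(I−A) = 0.30 / 0.2875.
Δx_G = 0.30 × (+120) / 0.2875 = 36.00 / 0.2875 ≈ 125.22.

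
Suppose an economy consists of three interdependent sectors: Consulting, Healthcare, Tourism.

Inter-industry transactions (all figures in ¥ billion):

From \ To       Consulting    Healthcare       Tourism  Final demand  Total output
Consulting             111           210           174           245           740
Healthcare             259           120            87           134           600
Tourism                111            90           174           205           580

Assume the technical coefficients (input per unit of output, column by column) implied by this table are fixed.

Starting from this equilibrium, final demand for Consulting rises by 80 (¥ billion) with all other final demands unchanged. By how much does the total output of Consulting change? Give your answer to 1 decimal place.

Δx_C = 138.0

Technical coefficients a_ij = z_ij / X_j:
  a_CC = 111/740 = 0.15, a_HC = 259/740 = 0.35, a_TC = 111/740 = 0.15
  a_CH = 210/600 = 0.35, a_HH = 120/600 = 0.20, a_TH = 90/600 = 0.15
  a_CT = 174/580 = 0.30, a_HT = 87/580 = 0.15, a_TT = 174/580 = 0.30
I − A =
  [   0.85    -0.35    -0.30]
  [  -0.35     0.80    -0.15]
  [  -0.15    -0.15     0.70]
Cofactors of I−A, C_ij = (−1)^(i+j)·(minor ij) (rows/columns in the sector order above):
  C_11 = (0.80)(0.70) − (-0.15)(-0.15) = 0.5375
  C_12 = −[(-0.35)(0.70) − (-0.15)(-0.15)] = 0.2675
  C_13 = (-0.35)(-0.15) − (0.80)(-0.15) = 0.1725
  C_21 = −[(-0.35)(0.70) − (-0.30)(-0.15)] = 0.2900
  C_22 = (0.85)(0.70) − (-0.30)(-0.15) = 0.5500
  C_23 = −[(0.85)(-0.15) − (-0.35)(-0.15)] = 0.1800
  C_31 = (-0.35)(-0.15) − (-0.30)(0.80) = 0.2925
  C_32 = −[(0.85)(-0.15) − (-0.30)(-0.35)] = 0.2325
  C_33 = (0.85)(0.80) − (-0.35)(-0.35) = 0.5575
det(I−A) = Σ_j (I−A)_1j·C_1j = (0.85)(0.5375) + (-0.35)(0.2675) + (-0.30)(0.1725) = 0.3115
adj(I−A) = Cᵀ =
  [ 0.5375   0.2900   0.2925]
  [ 0.2675   0.5500   0.2325]
  [ 0.1725   0.1800   0.5575]
(I − A)⁻¹ = adj(I−A) / det(I−A) ≈
  [   1.7255     0.9310     0.9390]
  [   0.8587     1.7657     0.7464]
  [   0.5538     0.5778     1.7897]
Δx = (I − A)⁻¹ Δd with Δd having +80 in the Consulting component and 0 elsewhere.
So Δx_C = L_CC · (+80), where L_CC = adj(I−A)_CC / det(I−A) = 0.5375 / 0.3115.
Δx_C = 0.5375 × (+80) / 0.3115 = 43.00 / 0.3115 ≈ 138.0.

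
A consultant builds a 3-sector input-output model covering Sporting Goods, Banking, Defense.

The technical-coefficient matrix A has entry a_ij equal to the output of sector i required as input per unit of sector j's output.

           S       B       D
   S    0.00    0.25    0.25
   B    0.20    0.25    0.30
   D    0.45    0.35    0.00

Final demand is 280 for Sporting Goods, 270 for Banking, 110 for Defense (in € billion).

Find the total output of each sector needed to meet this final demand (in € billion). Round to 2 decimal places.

I − A =
  [   1.00    -0.25    -0.25]
  [  -0.20     0.75    -0.30]
  [  -0.45    -0.35     1.00]
Cofactors of I−A, C_ij = (−1)^(i+j)·(minor ij) (rows/columns in the sector order above):
  C_11 = (0.75)(1.00) − (-0.30)(-0.35) = 0.6450
  C_12 = −[(-0.20)(1.00) − (-0.30)(-0.45)] = 0.3350
  C_13 = (-0.20)(-0.35) − (0.75)(-0.45) = 0.4075
  C_21 = −[(-0.25)(1.00) − (-0.25)(-0.35)] = 0.3375
  C_22 = (1.00)(1.00) − (-0.25)(-0.45) = 0.8875
  C_23 = −[(1.00)(-0.35) − (-0.25)(-0.45)] = 0.4625
  C_31 = (-0.25)(-0.30) − (-0.25)(0.75) = 0.2625
  C_32 = −[(1.00)(-0.30) − (-0.25)(-0.20)] = 0.3500
  C_33 = (1.00)(0.75) − (-0.25)(-0.20) = 0.7000
det(I−A) = Σ_j (I−A)_1j·C_1j = (1.00)(0.6450) + (-0.25)(0.3350) + (-0.25)(0.4075) = 0.459375
adj(I−A) = Cᵀ =
  [ 0.6450   0.3375   0.2625]
  [ 0.3350   0.8875   0.3500]
  [ 0.4075   0.4625   0.7000]
(I − A)⁻¹ = adj(I−A) / det(I−A) ≈
  [   1.4041     0.7347     0.5714]
  [   0.7293     1.9320     0.7619]
  [   0.8871     1.0068     1.5238]
x = (I − A)⁻¹ d = adj(I−A)·d / det(I−A), with det(I−A) = 0.459375:
  x_S = (0.6450·280 + 0.3375·270 + 0.2625·110) / 0.459375 = 300.60 / 0.459375 ≈ 654.37
  x_B = (0.3350·280 + 0.8875·270 + 0.3500·110) / 0.459375 = 371.925 / 0.459375 ≈ 809.63
  x_D = (0.4075·280 + 0.4625·270 + 0.7000·110) / 0.459375 = 315.975 / 0.459375 ≈ 687.84

x_S = 654.37, x_B = 809.63, x_D = 687.84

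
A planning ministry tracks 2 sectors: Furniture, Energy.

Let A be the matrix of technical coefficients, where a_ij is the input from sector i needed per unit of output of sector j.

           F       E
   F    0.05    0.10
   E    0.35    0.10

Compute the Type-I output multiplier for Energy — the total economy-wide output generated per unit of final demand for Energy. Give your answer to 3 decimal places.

m_E = 1.280

I − A =
  [   0.95    -0.10]
  [  -0.35     0.90]
det(I−A) = (0.95)(0.90) − (-0.10)(-0.35) = 0.8200
adj(I−A) = [[0.90, 0.10], [0.35, 0.95]]
(I − A)⁻¹ = adj(I−A) / det(I−A) ≈
  [   1.0976     0.1220]
  [   0.4268     1.1585]
The output multiplier for sector j is the column-j sum of the Leontief inverse (I − A)⁻¹ = adj(I−A) / det(I−A).
Column E of adj(I−A): (0.10, 0.95); det(I−A) = 0.8200.
m_E = (0.10 + 0.95) / 0.8200 = 1.05 / 0.8200 ≈ 1.280.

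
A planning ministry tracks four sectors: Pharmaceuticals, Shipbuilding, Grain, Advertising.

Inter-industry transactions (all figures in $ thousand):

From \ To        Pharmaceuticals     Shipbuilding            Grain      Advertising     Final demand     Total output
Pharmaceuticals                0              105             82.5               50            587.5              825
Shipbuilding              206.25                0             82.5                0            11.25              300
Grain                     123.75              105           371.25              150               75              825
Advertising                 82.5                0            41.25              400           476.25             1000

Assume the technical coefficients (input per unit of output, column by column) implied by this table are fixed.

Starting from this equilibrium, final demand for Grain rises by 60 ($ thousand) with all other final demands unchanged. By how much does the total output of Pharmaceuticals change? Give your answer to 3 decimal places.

Δx_P = 19.985

Technical coefficients a_ij = z_ij / X_j:
  a_PP = 0/825 = 0.00, a_SP = 206.25/825 = 0.25, a_GP = 123.75/825 = 0.15, a_AP = 82.5/825 = 0.10
  a_PS = 105/300 = 0.35, a_SS = 0/300 = 0.00, a_GS = 105/300 = 0.35, a_AS = 0/300 = 0.00
  a_PG = 82.5/825 = 0.10, a_SG = 82.5/825 = 0.10, a_GG = 371.25/825 = 0.45, a_AG = 41.25/825 = 0.05
  a_PA = 50/1000 = 0.05, a_SA = 0/1000 = 0.00, a_GA = 150/1000 = 0.15, a_AA = 400/1000 = 0.40
I − A =
  [   1.00    -0.35    -0.10    -0.05]
  [  -0.25     1.00    -0.10     0.00]
  [  -0.15    -0.35     0.55    -0.15]
  [  -0.10     0.00    -0.05     0.60]
Compute the cofactors C_ij = (−1)^(i+j)·(3×3 minor ij) of I−A; the adjugate is their transpose:
adj(I−A) = Cᵀ =
  [ 0.301500   0.134750   0.083500   0.046000]
  [ 0.091125   0.308875   0.075125   0.026375]
  [ 0.157500   0.245000   0.542500   0.148750]
  [ 0.063375   0.042875   0.059125   0.437875]
det(I−A) = Σ_j (I−A)_1j·C_1j = (1.00)(0.301500) + (-0.35)(0.091125) + (-0.10)(0.157500) + (-0.05)(0.063375) = 0.2506875
(I − A)⁻¹ = adj(I−A) / det(I−A) ≈
  [   1.2027     0.5375     0.3331     0.1835]
  [   0.3635     1.2321     0.2997     0.1052]
  [   0.6283     0.9773     2.1640     0.5934]
  [   0.2528     0.1710     0.2359     1.7467]
Δx = (I − A)⁻¹ Δd with Δd having +60 in the Grain component and 0 elsewhere.
So Δx_P = L_PG · (+60), where L_PG = adj(I−A)_PG / det(I−A) = 0.083500 / 0.2506875.
Δx_P = 0.083500 × (+60) / 0.2506875 = 5.01 / 0.2506875 ≈ 19.985.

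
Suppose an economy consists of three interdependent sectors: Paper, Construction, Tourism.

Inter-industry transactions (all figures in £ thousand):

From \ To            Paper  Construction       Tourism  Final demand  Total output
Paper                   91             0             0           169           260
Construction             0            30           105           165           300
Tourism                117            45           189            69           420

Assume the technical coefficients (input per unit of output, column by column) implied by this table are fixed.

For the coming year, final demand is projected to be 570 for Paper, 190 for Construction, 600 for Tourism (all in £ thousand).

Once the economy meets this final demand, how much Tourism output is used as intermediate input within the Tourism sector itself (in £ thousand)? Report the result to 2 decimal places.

Technical coefficients a_ij = z_ij / X_j:
  a_PP = 91/260 = 0.35, a_CP = 0/260 = 0.00, a_TP = 117/260 = 0.45
  a_PC = 0/300 = 0.00, a_CC = 30/300 = 0.10, a_TC = 45/300 = 0.15
  a_PT = 0/420 = 0.00, a_CT = 105/420 = 0.25, a_TT = 189/420 = 0.45
I − A =
  [   0.65     0.00     0.00]
  [   0.00     0.90    -0.25]
  [  -0.45    -0.15     0.55]
Cofactors of I−A, C_ij = (−1)^(i+j)·(minor ij) (rows/columns in the sector order above):
  C_11 = (0.90)(0.55) − (-0.25)(-0.15) = 0.4575
  C_12 = −[(0.00)(0.55) − (-0.25)(-0.45)] = 0.1125
  C_13 = (0.00)(-0.15) − (0.90)(-0.45) = 0.4050
  C_21 = −[(0.00)(0.55) − (0.00)(-0.15)] = 0.0000
  C_22 = (0.65)(0.55) − (0.00)(-0.45) = 0.3575
  C_23 = −[(0.65)(-0.15) − (0.00)(-0.45)] = 0.0975
  C_31 = (0.00)(-0.25) − (0.00)(0.90) = 0.0000
  C_32 = −[(0.65)(-0.25) − (0.00)(0.00)] = 0.1625
  C_33 = (0.65)(0.90) − (0.00)(0.00) = 0.5850
det(I−A) = Σ_j (I−A)_1j·C_1j = (0.65)(0.4575) + (0.00)(0.1125) + (0.00)(0.4050) = 0.297375
adj(I−A) = Cᵀ =
  [ 0.4575   0.0000   0.0000]
  [ 0.1125   0.3575   0.1625]
  [ 0.4050   0.0975   0.5850]
(I − A)⁻¹ = adj(I−A) / det(I−A) ≈
  [   1.5385     0.0000     0.0000]
  [   0.3783     1.2022     0.5464]
  [   1.3619     0.3279     1.9672]
First solve x = (I − A)⁻¹ d = adj(I−A)·d / det(I−A); in particular x_T = (0.4050·570 + 0.0975·190 + 0.5850·600) / 0.297375 = 600.375 / 0.297375 ≈ 2018.9155.
Intermediate flow from T to T: z_TT = a_TT · x_T = 0.45 × 600.375 / 0.297375 = 270.16875 / 0.297375 ≈ 908.51.

z_TT = 908.51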